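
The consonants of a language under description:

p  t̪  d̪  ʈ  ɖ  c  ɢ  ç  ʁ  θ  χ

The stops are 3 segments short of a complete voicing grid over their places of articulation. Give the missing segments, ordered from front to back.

/b/, /ɟ/, /q/

bilabial: voiceless /p/, voiced —.
dental: voiceless /t̪/, voiced /d̪/.
retroflex: voiceless /ʈ/, voiced /ɖ/.
palatal: voiceless /c/, voiced —.
uvular: voiceless —, voiced /ɢ/.
Gaps, from front to back: bilabial lacks voiced (/b/); palatal lacks voiced (/ɟ/); uvular lacks voiceless (/q/).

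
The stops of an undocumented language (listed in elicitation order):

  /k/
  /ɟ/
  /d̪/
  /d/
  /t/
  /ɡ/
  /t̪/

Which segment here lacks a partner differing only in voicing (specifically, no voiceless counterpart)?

Dental: /t̪/ ~ /d̪/
Alveolar: /t/ ~ /d/
Velar: /k/ ~ /ɡ/
Palatal: only /ɟ/ (voiced); no voiceless partner.
So /ɟ/ is the unpaired segment.

/ɟ/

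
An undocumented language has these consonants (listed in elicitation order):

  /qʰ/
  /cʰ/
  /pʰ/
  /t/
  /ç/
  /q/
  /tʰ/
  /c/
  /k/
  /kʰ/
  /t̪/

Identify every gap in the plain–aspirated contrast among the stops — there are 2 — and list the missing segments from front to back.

/p/, /t̪ʰ/

place of articulation  plain     aspirated
bilabial          —         pʰ      
dental            t̪        —       
alveolar          t         tʰ      
palatal           c         cʰ      
velar             k         kʰ      
uvular            q         qʰ      
Gaps, from front to back: bilabial lacks plain (/p/); dental lacks aspirated (/t̪ʰ/).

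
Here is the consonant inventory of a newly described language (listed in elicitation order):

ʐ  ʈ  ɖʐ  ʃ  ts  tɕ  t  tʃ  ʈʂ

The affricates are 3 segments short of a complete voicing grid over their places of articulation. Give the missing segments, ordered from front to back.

alveolar: voiceless /ts/, voiced —.
postalveolar: voiceless /tʃ/, voiced —.
retroflex: voiceless /ʈʂ/, voiced /ɖʐ/.
alveolo-palatal: voiceless /tɕ/, voiced —.
Gaps, from front to back: alveolar lacks voiced (/dz/); postalveolar lacks voiced (/dʒ/); alveolo-palatal lacks voiced (/dʑ/).

/dz/, /dʒ/, /dʑ/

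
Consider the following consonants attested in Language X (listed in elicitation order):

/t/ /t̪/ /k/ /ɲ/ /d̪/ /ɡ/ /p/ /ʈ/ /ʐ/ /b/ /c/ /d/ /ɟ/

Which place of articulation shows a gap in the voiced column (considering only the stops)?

retroflex

bilabial: voiceless /p/, voiced /b/.
dental: voiceless /t̪/, voiced /d̪/.
alveolar: voiceless /t/, voiced /d/.
retroflex: voiceless /ʈ/, voiced —.
palatal: voiceless /c/, voiced /ɟ/.
velar: voiceless /k/, voiced /ɡ/.
Every place of articulation has a voiced member except retroflex, where /ɖ/ would be expected.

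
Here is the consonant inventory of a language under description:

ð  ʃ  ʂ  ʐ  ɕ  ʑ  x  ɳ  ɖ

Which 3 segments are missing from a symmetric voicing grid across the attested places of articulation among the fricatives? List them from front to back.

place of articulation  voiceless  voiced  
dental            —         ð       
postalveolar      ʃ         —       
retroflex         ʂ         ʐ       
alveolo-palatal   ɕ         ʑ       
velar             x         —       
Gaps, from front to back: dental lacks voiceless (/θ/); postalveolar lacks voiced (/ʒ/); velar lacks voiced (/ɣ/).

/θ/, /ʒ/, /ɣ/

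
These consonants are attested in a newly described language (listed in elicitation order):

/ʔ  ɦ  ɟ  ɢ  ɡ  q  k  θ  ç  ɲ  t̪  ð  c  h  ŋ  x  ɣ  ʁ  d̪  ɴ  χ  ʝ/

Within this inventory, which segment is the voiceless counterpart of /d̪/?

/d̪/ is a voiced dental stop.
The voiceless counterpart is a voiceless dental stop — in this inventory, /t̪/.

/t̪/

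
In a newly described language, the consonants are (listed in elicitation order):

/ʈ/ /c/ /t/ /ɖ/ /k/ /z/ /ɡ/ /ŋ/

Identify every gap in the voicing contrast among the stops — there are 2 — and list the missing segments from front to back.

alveolar: voiceless /t/, voiced —.
retroflex: voiceless /ʈ/, voiced /ɖ/.
palatal: voiceless /c/, voiced —.
velar: voiceless /k/, voiced /ɡ/.
Gaps, from front to back: alveolar lacks voiced (/d/); palatal lacks voiced (/ɟ/).

/d/, /ɟ/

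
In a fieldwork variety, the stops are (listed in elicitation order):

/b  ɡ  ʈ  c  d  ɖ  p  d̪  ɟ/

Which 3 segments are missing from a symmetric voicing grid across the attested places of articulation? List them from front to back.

/t̪/, /t/, /k/

place of articulation  voiceless  voiced  
bilabial          p         b       
dental            —         d̪      
alveolar          —         d       
retroflex         ʈ         ɖ       
palatal           c         ɟ       
velar             —         ɡ       
Gaps, from front to back: dental lacks voiceless (/t̪/); alveolar lacks voiceless (/t/); velar lacks voiceless (/k/).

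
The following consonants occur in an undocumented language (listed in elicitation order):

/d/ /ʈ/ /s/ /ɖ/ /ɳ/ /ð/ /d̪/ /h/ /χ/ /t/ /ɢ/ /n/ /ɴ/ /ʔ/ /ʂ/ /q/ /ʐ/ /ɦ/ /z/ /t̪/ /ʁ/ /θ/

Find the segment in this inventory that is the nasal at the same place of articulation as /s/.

/s/ is a voiceless alveolar fricative.
The nasal at the same place is an alveolar nasal — in this inventory, /n/.

/n/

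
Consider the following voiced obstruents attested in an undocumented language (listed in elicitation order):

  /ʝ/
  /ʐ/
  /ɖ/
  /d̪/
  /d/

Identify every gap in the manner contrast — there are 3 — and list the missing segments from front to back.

/ð/, /z/, /ɟ/

Stop: /d̪/ (dental), /d/ (alveolar), /ɖ/ (retroflex).
Fricative: /ʐ/ (retroflex), /ʝ/ (palatal).
Gaps, from front to back: dental lacks fricative (/ð/); alveolar lacks fricative (/z/); palatal lacks stop (/ɟ/).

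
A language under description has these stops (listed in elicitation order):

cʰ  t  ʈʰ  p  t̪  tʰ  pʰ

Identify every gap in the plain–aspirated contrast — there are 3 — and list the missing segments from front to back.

/t̪ʰ/, /ʈ/, /c/

bilabial: plain /p/, aspirated /pʰ/.
dental: plain /t̪/, aspirated —.
alveolar: plain /t/, aspirated /tʰ/.
retroflex: plain —, aspirated /ʈʰ/.
palatal: plain —, aspirated /cʰ/.
Gaps, from front to back: dental lacks aspirated (/t̪ʰ/); retroflex lacks plain (/ʈ/); palatal lacks plain (/c/).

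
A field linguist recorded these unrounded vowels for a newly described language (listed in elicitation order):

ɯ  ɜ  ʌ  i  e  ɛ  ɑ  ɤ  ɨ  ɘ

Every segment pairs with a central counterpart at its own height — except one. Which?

/ɑ/

High: /i/ ~ /ɨ/ ~ /ɯ/
High-mid: /e/ ~ /ɘ/ ~ /ɤ/
Low-mid: /ɛ/ ~ /ɜ/ ~ /ʌ/
Low: only /ɑ/ (back); no central partner.
So /ɑ/ is the unpaired segment.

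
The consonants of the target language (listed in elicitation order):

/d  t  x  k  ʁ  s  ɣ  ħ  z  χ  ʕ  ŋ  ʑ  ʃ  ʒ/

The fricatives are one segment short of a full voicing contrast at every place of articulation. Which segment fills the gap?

alveolar: voiceless /s/, voiced /z/.
postalveolar: voiceless /ʃ/, voiced /ʒ/.
alveolo-palatal: voiceless —, voiced /ʑ/.
velar: voiceless /x/, voiced /ɣ/.
uvular: voiceless /χ/, voiced /ʁ/.
pharyngeal: voiceless /ħ/, voiced /ʕ/.
The alveolo-palatal row has no voiceless member, so the gap is the voiceless alveolo-palatal fricative /ɕ/.

/ɕ/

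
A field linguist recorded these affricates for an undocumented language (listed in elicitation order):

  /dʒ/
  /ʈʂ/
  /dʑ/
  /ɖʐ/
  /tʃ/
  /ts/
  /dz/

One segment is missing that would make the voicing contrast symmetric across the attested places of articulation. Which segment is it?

Voiceless: /ts/ (alveolar), /tʃ/ (postalveolar), /ʈʂ/ (retroflex).
Voiced: /dz/ (alveolar), /dʒ/ (postalveolar), /ɖʐ/ (retroflex), /dʑ/ (alveolo-palatal).
The alveolo-palatal row has no voiceless member, so the gap is the voiceless alveolo-palatal affricate /tɕ/.

/tɕ/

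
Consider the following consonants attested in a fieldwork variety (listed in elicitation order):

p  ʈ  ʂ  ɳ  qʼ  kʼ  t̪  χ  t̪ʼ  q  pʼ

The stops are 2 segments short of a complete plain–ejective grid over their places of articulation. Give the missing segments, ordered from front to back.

/ʈʼ/, /k/

place of articulation  plain     ejective
bilabial          p         pʼ      
dental            t̪        t̪ʼ     
retroflex         ʈ         —       
velar             —         kʼ      
uvular            q         qʼ      
Gaps, from front to back: retroflex lacks ejective (/ʈʼ/); velar lacks plain (/k/).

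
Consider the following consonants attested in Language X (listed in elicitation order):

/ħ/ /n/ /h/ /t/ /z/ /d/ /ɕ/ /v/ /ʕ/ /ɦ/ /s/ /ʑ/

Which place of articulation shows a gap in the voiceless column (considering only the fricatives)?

labiodental

Voiceless: /s/ (alveolar), /ɕ/ (alveolo-palatal), /ħ/ (pharyngeal), /h/ (glottal).
Voiced: /v/ (labiodental), /z/ (alveolar), /ʑ/ (alveolo-palatal), /ʕ/ (pharyngeal), /ɦ/ (glottal).
Every place of articulation has a voiceless member except labiodental, where /f/ would be expected.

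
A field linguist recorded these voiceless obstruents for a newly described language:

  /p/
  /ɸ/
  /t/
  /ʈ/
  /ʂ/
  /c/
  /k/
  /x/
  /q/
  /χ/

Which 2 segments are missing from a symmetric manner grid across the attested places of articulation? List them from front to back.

bilabial: stop /p/, fricative /ɸ/.
alveolar: stop /t/, fricative —.
retroflex: stop /ʈ/, fricative /ʂ/.
palatal: stop /c/, fricative —.
velar: stop /k/, fricative /x/.
uvular: stop /q/, fricative /χ/.
Gaps, from front to back: alveolar lacks fricative (/s/); palatal lacks fricative (/ç/).

/s/, /ç/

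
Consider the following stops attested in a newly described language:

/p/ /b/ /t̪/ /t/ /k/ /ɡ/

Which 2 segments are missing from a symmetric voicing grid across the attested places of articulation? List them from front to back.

Voiceless: /p/ (bilabial), /t̪/ (dental), /t/ (alveolar), /k/ (velar).
Voiced: /b/ (bilabial), /ɡ/ (velar).
Gaps, from front to back: dental lacks voiced (/d̪/); alveolar lacks voiced (/d/).

/d̪/, /d/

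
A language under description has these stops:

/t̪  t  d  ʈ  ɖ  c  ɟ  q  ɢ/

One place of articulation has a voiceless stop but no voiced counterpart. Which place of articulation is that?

dental: voiceless /t̪/, voiced —.
alveolar: voiceless /t/, voiced /d/.
retroflex: voiceless /ʈ/, voiced /ɖ/.
palatal: voiceless /c/, voiced /ɟ/.
uvular: voiceless /q/, voiced /ɢ/.
Every place of articulation has a voiced member except dental, where /d̪/ would be expected.

dental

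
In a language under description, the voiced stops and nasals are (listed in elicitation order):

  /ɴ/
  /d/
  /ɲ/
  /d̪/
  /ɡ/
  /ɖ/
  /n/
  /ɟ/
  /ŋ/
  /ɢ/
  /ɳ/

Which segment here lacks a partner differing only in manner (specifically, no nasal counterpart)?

/d̪/

Alveolar: /d/ ~ /n/
Retroflex: /ɖ/ ~ /ɳ/
Palatal: /ɟ/ ~ /ɲ/
Velar: /ɡ/ ~ /ŋ/
Uvular: /ɢ/ ~ /ɴ/
Dental: only /d̪/ (oral stop); no nasal partner.
So /d̪/ is the unpaired segment.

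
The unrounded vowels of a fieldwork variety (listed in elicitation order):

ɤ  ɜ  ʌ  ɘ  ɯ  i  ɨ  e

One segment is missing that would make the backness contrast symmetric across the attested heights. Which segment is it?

/ɛ/

height            front     central   back    
high              i         ɨ         ɯ       
high-mid          e         ɘ         ɤ       
low-mid           —         ɜ         ʌ       
The low-mid row has no front member, so the gap is the low-mid front unrounded vowel /ɛ/.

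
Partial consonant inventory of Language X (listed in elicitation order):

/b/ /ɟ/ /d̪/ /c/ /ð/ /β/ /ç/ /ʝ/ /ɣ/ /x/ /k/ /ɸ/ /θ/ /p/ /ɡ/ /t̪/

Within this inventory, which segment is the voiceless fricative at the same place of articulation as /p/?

/p/ is a voiceless bilabial stop.
The voiceless fricative at the same place is a voiceless bilabial fricative — in this inventory, /ɸ/.

/ɸ/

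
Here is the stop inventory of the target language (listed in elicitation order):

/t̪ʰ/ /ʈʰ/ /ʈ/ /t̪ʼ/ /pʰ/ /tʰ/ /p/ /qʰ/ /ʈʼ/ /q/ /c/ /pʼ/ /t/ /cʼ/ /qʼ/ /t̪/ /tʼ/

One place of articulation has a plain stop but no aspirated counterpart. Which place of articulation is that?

place of articulation  plain     aspirated  ejective
bilabial          p         pʰ        pʼ      
dental            t̪        t̪ʰ       t̪ʼ     
alveolar          t         tʰ        tʼ      
retroflex         ʈ         ʈʰ        ʈʼ      
palatal           c         —         cʼ      
uvular            q         qʰ        qʼ      
Every place of articulation has an aspirated member except palatal, where /cʰ/ would be expected.

palatal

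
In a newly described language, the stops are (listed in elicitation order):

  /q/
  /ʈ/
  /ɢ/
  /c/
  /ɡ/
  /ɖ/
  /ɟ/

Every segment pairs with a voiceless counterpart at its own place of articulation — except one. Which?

Retroflex: /ʈ/ ~ /ɖ/
Palatal: /c/ ~ /ɟ/
Uvular: /q/ ~ /ɢ/
Velar: only /ɡ/ (voiced); no voiceless partner.
So /ɡ/ is the unpaired segment.

/ɡ/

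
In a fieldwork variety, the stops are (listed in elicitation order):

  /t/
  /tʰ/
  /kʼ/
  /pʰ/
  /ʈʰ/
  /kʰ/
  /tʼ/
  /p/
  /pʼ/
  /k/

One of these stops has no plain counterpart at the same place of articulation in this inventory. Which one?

Bilabial: /p/ ~ /pʰ/ ~ /pʼ/
Alveolar: /t/ ~ /tʰ/ ~ /tʼ/
Velar: /k/ ~ /kʰ/ ~ /kʼ/
Retroflex: only /ʈʰ/ (aspirated); no plain partner.
So /ʈʰ/ is the unpaired segment.

/ʈʰ/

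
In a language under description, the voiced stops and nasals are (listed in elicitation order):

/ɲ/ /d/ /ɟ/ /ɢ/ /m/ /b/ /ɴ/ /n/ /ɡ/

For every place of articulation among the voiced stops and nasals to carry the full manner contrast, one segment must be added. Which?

/ŋ/

bilabial: oral stop /b/, nasal /m/.
alveolar: oral stop /d/, nasal /n/.
palatal: oral stop /ɟ/, nasal /ɲ/.
velar: oral stop /ɡ/, nasal —.
uvular: oral stop /ɢ/, nasal /ɴ/.
The velar row has no nasal member, so the gap is the velar nasal /ŋ/.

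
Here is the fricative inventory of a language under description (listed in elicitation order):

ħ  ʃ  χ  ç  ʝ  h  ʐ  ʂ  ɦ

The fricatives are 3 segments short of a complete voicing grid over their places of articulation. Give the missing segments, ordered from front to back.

Voiceless: /ʃ/ (postalveolar), /ʂ/ (retroflex), /ç/ (palatal), /χ/ (uvular), /ħ/ (pharyngeal), /h/ (glottal).
Voiced: /ʐ/ (retroflex), /ʝ/ (palatal), /ɦ/ (glottal).
Gaps, from front to back: postalveolar lacks voiced (/ʒ/); uvular lacks voiced (/ʁ/); pharyngeal lacks voiced (/ʕ/).

/ʒ/, /ʁ/, /ʕ/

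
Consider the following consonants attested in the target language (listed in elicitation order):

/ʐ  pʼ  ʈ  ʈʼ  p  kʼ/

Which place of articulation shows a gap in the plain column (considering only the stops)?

velar

bilabial: plain /p/, ejective /pʼ/.
retroflex: plain /ʈ/, ejective /ʈʼ/.
velar: plain —, ejective /kʼ/.
Every place of articulation has a plain member except velar, where /k/ would be expected.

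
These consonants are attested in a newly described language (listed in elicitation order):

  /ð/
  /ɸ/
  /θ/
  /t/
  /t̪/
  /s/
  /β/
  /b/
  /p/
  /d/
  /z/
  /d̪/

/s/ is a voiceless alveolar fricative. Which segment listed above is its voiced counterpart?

/z/

The voiced counterpart is a voiced alveolar fricative — in this inventory, /z/.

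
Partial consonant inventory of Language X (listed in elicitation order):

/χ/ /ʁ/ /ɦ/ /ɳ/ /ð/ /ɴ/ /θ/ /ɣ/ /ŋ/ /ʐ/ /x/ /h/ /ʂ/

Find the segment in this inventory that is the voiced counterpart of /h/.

/h/ is a voiceless glottal fricative.
The voiced counterpart is a voiced glottal fricative — in this inventory, /ɦ/.

/ɦ/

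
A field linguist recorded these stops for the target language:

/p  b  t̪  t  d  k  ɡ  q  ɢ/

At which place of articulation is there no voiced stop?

place of articulation  voiceless  voiced  
bilabial          p         b       
dental            t̪        —       
alveolar          t         d       
velar             k         ɡ       
uvular            q         ɢ       
Every place of articulation has a voiced member except dental, where /d̪/ would be expected.

dental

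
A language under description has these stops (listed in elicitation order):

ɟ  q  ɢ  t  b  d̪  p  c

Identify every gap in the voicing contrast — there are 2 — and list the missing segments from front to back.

/t̪/, /d/

bilabial: voiceless /p/, voiced /b/.
dental: voiceless —, voiced /d̪/.
alveolar: voiceless /t/, voiced —.
palatal: voiceless /c/, voiced /ɟ/.
uvular: voiceless /q/, voiced /ɢ/.
Gaps, from front to back: dental lacks voiceless (/t̪/); alveolar lacks voiced (/d/).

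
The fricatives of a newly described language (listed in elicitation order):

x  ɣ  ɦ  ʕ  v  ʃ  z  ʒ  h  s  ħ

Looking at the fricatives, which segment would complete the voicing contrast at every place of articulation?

/f/

labiodental: voiceless —, voiced /v/.
alveolar: voiceless /s/, voiced /z/.
postalveolar: voiceless /ʃ/, voiced /ʒ/.
velar: voiceless /x/, voiced /ɣ/.
pharyngeal: voiceless /ħ/, voiced /ʕ/.
glottal: voiceless /h/, voiced /ɦ/.
The labiodental row has no voiceless member, so the gap is the voiceless labiodental fricative /f/.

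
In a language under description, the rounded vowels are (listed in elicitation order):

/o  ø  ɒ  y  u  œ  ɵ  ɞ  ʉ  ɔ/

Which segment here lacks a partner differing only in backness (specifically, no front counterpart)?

/ɒ/

High: /y/ ~ /ʉ/ ~ /u/
High-mid: /ø/ ~ /ɵ/ ~ /o/
Low-mid: /œ/ ~ /ɞ/ ~ /ɔ/
Low: only /ɒ/ (back); no front partner.
So /ɒ/ is the unpaired segment.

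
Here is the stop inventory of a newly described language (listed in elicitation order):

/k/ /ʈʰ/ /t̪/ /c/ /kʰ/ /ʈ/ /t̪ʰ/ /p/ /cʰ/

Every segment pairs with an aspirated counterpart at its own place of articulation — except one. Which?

Dental: /t̪/ ~ /t̪ʰ/
Retroflex: /ʈ/ ~ /ʈʰ/
Palatal: /c/ ~ /cʰ/
Velar: /k/ ~ /kʰ/
Bilabial: only /p/ (plain); no aspirated partner.
So /p/ is the unpaired segment.

/p/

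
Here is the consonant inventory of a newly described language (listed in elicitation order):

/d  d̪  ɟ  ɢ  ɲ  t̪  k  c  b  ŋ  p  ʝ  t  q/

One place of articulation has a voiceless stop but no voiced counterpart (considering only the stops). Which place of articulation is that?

Voiceless: /p/ (bilabial), /t̪/ (dental), /t/ (alveolar), /c/ (palatal), /k/ (velar), /q/ (uvular).
Voiced: /b/ (bilabial), /d̪/ (dental), /d/ (alveolar), /ɟ/ (palatal), /ɢ/ (uvular).
Every place of articulation has a voiced member except velar, where /ɡ/ would be expected.

velar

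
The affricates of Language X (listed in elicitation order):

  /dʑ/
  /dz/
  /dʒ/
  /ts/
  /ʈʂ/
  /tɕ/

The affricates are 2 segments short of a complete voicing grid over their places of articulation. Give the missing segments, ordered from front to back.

/tʃ/, /ɖʐ/

place of articulation  voiceless  voiced  
alveolar          ts        dz      
postalveolar      —         dʒ      
retroflex         ʈʂ        —       
alveolo-palatal   tɕ        dʑ      
Gaps, from front to back: postalveolar lacks voiceless (/tʃ/); retroflex lacks voiced (/ɖʐ/).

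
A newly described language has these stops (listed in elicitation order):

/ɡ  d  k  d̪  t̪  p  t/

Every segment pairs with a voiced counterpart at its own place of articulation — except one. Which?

/p/

Dental: /t̪/ ~ /d̪/
Alveolar: /t/ ~ /d/
Velar: /k/ ~ /ɡ/
Bilabial: only /p/ (voiceless); no voiced partner.
So /p/ is the unpaired segment.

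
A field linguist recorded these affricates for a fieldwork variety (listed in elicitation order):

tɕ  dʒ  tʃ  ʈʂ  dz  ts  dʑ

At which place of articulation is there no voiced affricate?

alveolar: voiceless /ts/, voiced /dz/.
postalveolar: voiceless /tʃ/, voiced /dʒ/.
retroflex: voiceless /ʈʂ/, voiced —.
alveolo-palatal: voiceless /tɕ/, voiced /dʑ/.
Every place of articulation has a voiced member except retroflex, where /ɖʐ/ would be expected.

retroflex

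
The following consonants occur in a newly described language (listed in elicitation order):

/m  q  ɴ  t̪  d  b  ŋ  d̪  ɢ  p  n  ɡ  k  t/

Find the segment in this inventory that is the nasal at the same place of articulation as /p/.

/m/

/p/ is a voiceless bilabial stop.
The nasal at the same place is a bilabial nasal — in this inventory, /m/.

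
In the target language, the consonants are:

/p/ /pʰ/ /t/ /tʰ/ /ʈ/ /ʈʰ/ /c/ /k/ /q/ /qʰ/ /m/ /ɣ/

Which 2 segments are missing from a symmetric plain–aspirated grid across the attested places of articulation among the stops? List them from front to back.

bilabial: plain /p/, aspirated /pʰ/.
alveolar: plain /t/, aspirated /tʰ/.
retroflex: plain /ʈ/, aspirated /ʈʰ/.
palatal: plain /c/, aspirated —.
velar: plain /k/, aspirated —.
uvular: plain /q/, aspirated /qʰ/.
Gaps, from front to back: palatal lacks aspirated (/cʰ/); velar lacks aspirated (/kʰ/).

/cʰ/, /kʰ/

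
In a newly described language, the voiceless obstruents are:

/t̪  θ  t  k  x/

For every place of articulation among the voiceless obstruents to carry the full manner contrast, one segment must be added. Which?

Stop: /t̪/ (dental), /t/ (alveolar), /k/ (velar).
Fricative: /θ/ (dental), /x/ (velar).
The alveolar row has no fricative member, so the gap is the alveolar fricative /s/.

/s/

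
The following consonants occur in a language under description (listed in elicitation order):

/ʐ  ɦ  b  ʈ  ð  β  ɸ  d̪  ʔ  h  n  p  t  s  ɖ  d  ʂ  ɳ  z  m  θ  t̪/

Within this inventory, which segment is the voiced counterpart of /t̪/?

/t̪/ is a voiceless dental stop.
The voiced counterpart is a voiced dental stop — in this inventory, /d̪/.

/d̪/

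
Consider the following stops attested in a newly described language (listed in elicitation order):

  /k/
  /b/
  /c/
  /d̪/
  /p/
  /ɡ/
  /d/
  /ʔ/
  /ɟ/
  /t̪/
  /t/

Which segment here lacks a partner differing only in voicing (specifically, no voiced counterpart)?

Bilabial: /p/ ~ /b/
Dental: /t̪/ ~ /d̪/
Alveolar: /t/ ~ /d/
Palatal: /c/ ~ /ɟ/
Velar: /k/ ~ /ɡ/
Glottal: only /ʔ/ (voiceless); no voiced partner.
So /ʔ/ is the unpaired segment.

/ʔ/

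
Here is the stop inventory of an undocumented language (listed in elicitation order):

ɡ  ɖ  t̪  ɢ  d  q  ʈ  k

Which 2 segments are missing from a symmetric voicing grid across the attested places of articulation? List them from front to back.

Voiceless: /t̪/ (dental), /ʈ/ (retroflex), /k/ (velar), /q/ (uvular).
Voiced: /d/ (alveolar), /ɖ/ (retroflex), /ɡ/ (velar), /ɢ/ (uvular).
Gaps, from front to back: dental lacks voiced (/d̪/); alveolar lacks voiceless (/t/).

/d̪/, /t/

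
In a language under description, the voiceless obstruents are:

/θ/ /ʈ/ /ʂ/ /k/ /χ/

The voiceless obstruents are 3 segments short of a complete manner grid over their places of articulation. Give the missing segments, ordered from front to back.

/t̪/, /x/, /q/

dental: stop —, fricative /θ/.
retroflex: stop /ʈ/, fricative /ʂ/.
velar: stop /k/, fricative —.
uvular: stop —, fricative /χ/.
Gaps, from front to back: dental lacks stop (/t̪/); velar lacks fricative (/x/); uvular lacks stop (/q/).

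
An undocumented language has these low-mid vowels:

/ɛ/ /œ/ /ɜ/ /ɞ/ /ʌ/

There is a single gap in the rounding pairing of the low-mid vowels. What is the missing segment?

/ɔ/

Unrounded: /ɛ/ (front), /ɜ/ (central), /ʌ/ (back).
Rounded: /œ/ (front), /ɞ/ (central).
The back row has no rounded member, so the gap is the back rounded vowel /ɔ/.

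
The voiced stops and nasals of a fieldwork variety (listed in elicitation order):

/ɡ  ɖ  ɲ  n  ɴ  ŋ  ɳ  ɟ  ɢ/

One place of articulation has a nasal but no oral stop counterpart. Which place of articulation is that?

alveolar

Oral stop: /ɖ/ (retroflex), /ɟ/ (palatal), /ɡ/ (velar), /ɢ/ (uvular).
Nasal: /n/ (alveolar), /ɳ/ (retroflex), /ɲ/ (palatal), /ŋ/ (velar), /ɴ/ (uvular).
Every place of articulation has an oral stop member except alveolar, where /d/ would be expected.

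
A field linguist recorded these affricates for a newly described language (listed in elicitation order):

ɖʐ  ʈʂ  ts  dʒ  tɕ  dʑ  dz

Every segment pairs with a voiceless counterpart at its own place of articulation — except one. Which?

/dʒ/

Alveolar: /ts/ ~ /dz/
Retroflex: /ʈʂ/ ~ /ɖʐ/
Alveolo-palatal: /tɕ/ ~ /dʑ/
Postalveolar: only /dʒ/ (voiced); no voiceless partner.
So /dʒ/ is the unpaired segment.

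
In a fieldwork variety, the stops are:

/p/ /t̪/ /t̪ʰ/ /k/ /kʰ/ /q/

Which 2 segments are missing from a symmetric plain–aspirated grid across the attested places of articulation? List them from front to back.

place of articulation  plain     aspirated
bilabial          p         —       
dental            t̪        t̪ʰ     
velar             k         kʰ      
uvular            q         —       
Gaps, from front to back: bilabial lacks aspirated (/pʰ/); uvular lacks aspirated (/qʰ/).

/pʰ/, /qʰ/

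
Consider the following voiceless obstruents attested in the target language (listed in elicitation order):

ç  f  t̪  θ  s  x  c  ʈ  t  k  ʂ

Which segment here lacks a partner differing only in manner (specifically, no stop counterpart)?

/f/

Dental: /t̪/ ~ /θ/
Alveolar: /t/ ~ /s/
Retroflex: /ʈ/ ~ /ʂ/
Palatal: /c/ ~ /ç/
Velar: /k/ ~ /x/
Labiodental: only /f/ (fricative); no stop partner.
So /f/ is the unpaired segment.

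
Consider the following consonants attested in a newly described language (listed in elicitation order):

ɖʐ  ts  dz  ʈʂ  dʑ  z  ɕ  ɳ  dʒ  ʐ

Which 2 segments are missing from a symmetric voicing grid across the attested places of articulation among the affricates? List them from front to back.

place of articulation  voiceless  voiced  
alveolar          ts        dz      
postalveolar      —         dʒ      
retroflex         ʈʂ        ɖʐ      
alveolo-palatal   —         dʑ      
Gaps, from front to back: postalveolar lacks voiceless (/tʃ/); alveolo-palatal lacks voiceless (/tɕ/).

/tʃ/, /tɕ/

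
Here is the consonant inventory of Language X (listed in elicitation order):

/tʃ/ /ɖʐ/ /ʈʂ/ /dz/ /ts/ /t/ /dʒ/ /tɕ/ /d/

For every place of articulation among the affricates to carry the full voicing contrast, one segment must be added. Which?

place of articulation  voiceless  voiced  
alveolar          ts        dz      
postalveolar      tʃ        dʒ      
retroflex         ʈʂ        ɖʐ      
alveolo-palatal   tɕ        —       
The alveolo-palatal row has no voiced member, so the gap is the voiced alveolo-palatal affricate /dʑ/.

/dʑ/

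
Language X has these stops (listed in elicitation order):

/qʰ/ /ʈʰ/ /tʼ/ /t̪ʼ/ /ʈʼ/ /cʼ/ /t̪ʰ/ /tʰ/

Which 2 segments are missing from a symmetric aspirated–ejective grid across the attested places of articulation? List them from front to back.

/cʰ/, /qʼ/

Aspirated: /t̪ʰ/ (dental), /tʰ/ (alveolar), /ʈʰ/ (retroflex), /qʰ/ (uvular).
Ejective: /t̪ʼ/ (dental), /tʼ/ (alveolar), /ʈʼ/ (retroflex), /cʼ/ (palatal).
Gaps, from front to back: palatal lacks aspirated (/cʰ/); uvular lacks ejective (/qʼ/).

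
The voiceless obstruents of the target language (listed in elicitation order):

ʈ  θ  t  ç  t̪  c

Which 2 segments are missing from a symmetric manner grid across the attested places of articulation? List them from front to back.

/s/, /ʂ/

dental: stop /t̪/, fricative /θ/.
alveolar: stop /t/, fricative —.
retroflex: stop /ʈ/, fricative —.
palatal: stop /c/, fricative /ç/.
Gaps, from front to back: alveolar lacks fricative (/s/); retroflex lacks fricative (/ʂ/).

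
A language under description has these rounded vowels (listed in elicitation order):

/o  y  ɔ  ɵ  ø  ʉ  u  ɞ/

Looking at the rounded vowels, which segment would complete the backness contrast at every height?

Front: /y/ (high), /ø/ (high-mid).
Central: /ʉ/ (high), /ɵ/ (high-mid), /ɞ/ (low-mid).
Back: /u/ (high), /o/ (high-mid), /ɔ/ (low-mid).
The low-mid row has no front member, so the gap is the low-mid front rounded vowel /œ/.

/œ/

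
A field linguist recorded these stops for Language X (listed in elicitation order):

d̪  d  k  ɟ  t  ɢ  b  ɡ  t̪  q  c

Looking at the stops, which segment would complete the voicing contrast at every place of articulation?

/p/

Voiceless: /t̪/ (dental), /t/ (alveolar), /c/ (palatal), /k/ (velar), /q/ (uvular).
Voiced: /b/ (bilabial), /d̪/ (dental), /d/ (alveolar), /ɟ/ (palatal), /ɡ/ (velar), /ɢ/ (uvular).
The bilabial row has no voiceless member, so the gap is the voiceless bilabial stop /p/.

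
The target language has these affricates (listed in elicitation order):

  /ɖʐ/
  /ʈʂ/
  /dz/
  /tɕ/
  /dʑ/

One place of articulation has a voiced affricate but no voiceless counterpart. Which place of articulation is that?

alveolar

place of articulation  voiceless  voiced  
alveolar          —         dz      
retroflex         ʈʂ        ɖʐ      
alveolo-palatal   tɕ        dʑ      
Every place of articulation has a voiceless member except alveolar, where /ts/ would be expected.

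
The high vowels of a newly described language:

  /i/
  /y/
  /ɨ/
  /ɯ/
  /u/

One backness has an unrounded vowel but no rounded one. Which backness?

backness          unrounded  rounded 
front             i         y       
central           ɨ         —       
back              ɯ         u       
Every backness has a rounded member except central, where /ʉ/ would be expected.

central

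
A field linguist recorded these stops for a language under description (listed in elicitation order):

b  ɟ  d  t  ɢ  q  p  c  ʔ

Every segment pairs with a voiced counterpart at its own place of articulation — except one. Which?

Bilabial: /p/ ~ /b/
Alveolar: /t/ ~ /d/
Palatal: /c/ ~ /ɟ/
Uvular: /q/ ~ /ɢ/
Glottal: only /ʔ/ (voiceless); no voiced partner.
So /ʔ/ is the unpaired segment.

/ʔ/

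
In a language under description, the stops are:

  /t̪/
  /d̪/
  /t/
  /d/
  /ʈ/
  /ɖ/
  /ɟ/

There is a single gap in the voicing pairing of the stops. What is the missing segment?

/c/

Voiceless: /t̪/ (dental), /t/ (alveolar), /ʈ/ (retroflex).
Voiced: /d̪/ (dental), /d/ (alveolar), /ɖ/ (retroflex), /ɟ/ (palatal).
The palatal row has no voiceless member, so the gap is the voiceless palatal stop /c/.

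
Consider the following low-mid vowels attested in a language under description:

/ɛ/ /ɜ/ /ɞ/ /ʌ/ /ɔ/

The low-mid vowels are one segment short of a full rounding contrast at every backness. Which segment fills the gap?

/œ/

front: unrounded /ɛ/, rounded —.
central: unrounded /ɜ/, rounded /ɞ/.
back: unrounded /ʌ/, rounded /ɔ/.
The front row has no rounded member, so the gap is the front rounded vowel /œ/.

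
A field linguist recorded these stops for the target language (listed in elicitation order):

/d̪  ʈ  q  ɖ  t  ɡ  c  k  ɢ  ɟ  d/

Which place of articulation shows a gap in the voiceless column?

dental: voiceless —, voiced /d̪/.
alveolar: voiceless /t/, voiced /d/.
retroflex: voiceless /ʈ/, voiced /ɖ/.
palatal: voiceless /c/, voiced /ɟ/.
velar: voiceless /k/, voiced /ɡ/.
uvular: voiceless /q/, voiced /ɢ/.
Every place of articulation has a voiceless member except dental, where /t̪/ would be expected.

dental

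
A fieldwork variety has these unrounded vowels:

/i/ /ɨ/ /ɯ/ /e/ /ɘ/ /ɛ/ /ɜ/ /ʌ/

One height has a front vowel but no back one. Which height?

high-mid

high: front /i/, central /ɨ/, back /ɯ/.
high-mid: front /e/, central /ɘ/, back —.
low-mid: front /ɛ/, central /ɜ/, back /ʌ/.
Every height has a back member except high-mid, where /ɤ/ would be expected.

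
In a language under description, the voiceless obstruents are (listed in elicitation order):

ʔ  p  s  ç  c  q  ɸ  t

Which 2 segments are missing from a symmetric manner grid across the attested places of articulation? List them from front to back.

place of articulation  stop      fricative
bilabial          p         ɸ       
alveolar          t         s       
palatal           c         ç       
uvular            q         —       
glottal           ʔ         —       
Gaps, from front to back: uvular lacks fricative (/χ/); glottal lacks fricative (/h/).

/χ/, /h/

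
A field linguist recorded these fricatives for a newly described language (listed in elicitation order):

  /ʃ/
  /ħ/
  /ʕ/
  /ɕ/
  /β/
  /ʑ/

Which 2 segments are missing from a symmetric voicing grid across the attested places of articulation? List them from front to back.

place of articulation  voiceless  voiced  
bilabial          —         β       
postalveolar      ʃ         —       
alveolo-palatal   ɕ         ʑ       
pharyngeal        ħ         ʕ       
Gaps, from front to back: bilabial lacks voiceless (/ɸ/); postalveolar lacks voiced (/ʒ/).

/ɸ/, /ʒ/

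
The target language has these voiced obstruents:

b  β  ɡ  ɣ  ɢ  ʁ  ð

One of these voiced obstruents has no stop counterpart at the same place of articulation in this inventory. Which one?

Bilabial: /b/ ~ /β/
Velar: /ɡ/ ~ /ɣ/
Uvular: /ɢ/ ~ /ʁ/
Dental: only /ð/ (fricative); no stop partner.
So /ð/ is the unpaired segment.

/ð/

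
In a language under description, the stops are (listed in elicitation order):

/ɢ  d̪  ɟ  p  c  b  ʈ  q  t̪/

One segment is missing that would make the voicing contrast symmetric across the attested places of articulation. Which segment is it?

/ɖ/

Voiceless: /p/ (bilabial), /t̪/ (dental), /ʈ/ (retroflex), /c/ (palatal), /q/ (uvular).
Voiced: /b/ (bilabial), /d̪/ (dental), /ɟ/ (palatal), /ɢ/ (uvular).
The retroflex row has no voiced member, so the gap is the voiced retroflex stop /ɖ/.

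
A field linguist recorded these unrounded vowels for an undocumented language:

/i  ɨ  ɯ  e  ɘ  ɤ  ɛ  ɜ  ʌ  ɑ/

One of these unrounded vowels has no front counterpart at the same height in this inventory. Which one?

High: /i/ ~ /ɨ/ ~ /ɯ/
High-mid: /e/ ~ /ɘ/ ~ /ɤ/
Low-mid: /ɛ/ ~ /ɜ/ ~ /ʌ/
Low: only /ɑ/ (back); no front partner.
So /ɑ/ is the unpaired segment.

/ɑ/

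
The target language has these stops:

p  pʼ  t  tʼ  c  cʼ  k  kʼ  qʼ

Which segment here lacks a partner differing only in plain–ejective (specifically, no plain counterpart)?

/qʼ/

Bilabial: /p/ ~ /pʼ/
Alveolar: /t/ ~ /tʼ/
Palatal: /c/ ~ /cʼ/
Velar: /k/ ~ /kʼ/
Uvular: only /qʼ/ (ejective); no plain partner.
So /qʼ/ is the unpaired segment.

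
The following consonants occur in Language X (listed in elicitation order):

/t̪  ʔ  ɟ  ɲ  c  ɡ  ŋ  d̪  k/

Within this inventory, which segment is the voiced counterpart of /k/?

/k/ is a voiceless velar stop.
The voiced counterpart is a voiced velar stop — in this inventory, /ɡ/.

/ɡ/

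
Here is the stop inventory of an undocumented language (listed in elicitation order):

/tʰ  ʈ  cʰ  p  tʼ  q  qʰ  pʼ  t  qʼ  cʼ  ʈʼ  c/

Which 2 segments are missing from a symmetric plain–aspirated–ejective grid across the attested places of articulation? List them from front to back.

/pʰ/, /ʈʰ/

bilabial: plain /p/, aspirated —, ejective /pʼ/.
alveolar: plain /t/, aspirated /tʰ/, ejective /tʼ/.
retroflex: plain /ʈ/, aspirated —, ejective /ʈʼ/.
palatal: plain /c/, aspirated /cʰ/, ejective /cʼ/.
uvular: plain /q/, aspirated /qʰ/, ejective /qʼ/.
Gaps, from front to back: bilabial lacks aspirated (/pʰ/); retroflex lacks aspirated (/ʈʰ/).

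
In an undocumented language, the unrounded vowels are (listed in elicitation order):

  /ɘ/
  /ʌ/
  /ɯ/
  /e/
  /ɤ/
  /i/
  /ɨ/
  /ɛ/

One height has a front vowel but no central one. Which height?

low-mid

Front: /i/ (high), /e/ (high-mid), /ɛ/ (low-mid).
Central: /ɨ/ (high), /ɘ/ (high-mid).
Back: /ɯ/ (high), /ɤ/ (high-mid), /ʌ/ (low-mid).
Every height has a central member except low-mid, where /ɜ/ would be expected.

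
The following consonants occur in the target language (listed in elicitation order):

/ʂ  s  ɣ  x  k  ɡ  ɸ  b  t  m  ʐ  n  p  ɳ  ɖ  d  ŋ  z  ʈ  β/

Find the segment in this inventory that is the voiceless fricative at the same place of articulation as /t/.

/s/

/t/ is a voiceless alveolar stop.
The voiceless fricative at the same place is a voiceless alveolar fricative — in this inventory, /s/.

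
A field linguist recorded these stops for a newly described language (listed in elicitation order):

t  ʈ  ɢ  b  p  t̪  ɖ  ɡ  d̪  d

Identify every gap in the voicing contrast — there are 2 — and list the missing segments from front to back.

place of articulation  voiceless  voiced  
bilabial          p         b       
dental            t̪        d̪      
alveolar          t         d       
retroflex         ʈ         ɖ       
velar             —         ɡ       
uvular            —         ɢ       
Gaps, from front to back: velar lacks voiceless (/k/); uvular lacks voiceless (/q/).

/k/, /q/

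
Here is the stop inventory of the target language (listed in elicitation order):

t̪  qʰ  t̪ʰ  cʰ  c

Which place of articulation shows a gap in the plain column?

uvular

place of articulation  plain     aspirated
dental            t̪        t̪ʰ     
palatal           c         cʰ      
uvular            —         qʰ      
Every place of articulation has a plain member except uvular, where /q/ would be expected.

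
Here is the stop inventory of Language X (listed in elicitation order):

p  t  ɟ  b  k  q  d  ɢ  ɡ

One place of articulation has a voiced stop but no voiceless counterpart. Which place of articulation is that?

palatal

Voiceless: /p/ (bilabial), /t/ (alveolar), /k/ (velar), /q/ (uvular).
Voiced: /b/ (bilabial), /d/ (alveolar), /ɟ/ (palatal), /ɡ/ (velar), /ɢ/ (uvular).
Every place of articulation has a voiceless member except palatal, where /c/ would be expected.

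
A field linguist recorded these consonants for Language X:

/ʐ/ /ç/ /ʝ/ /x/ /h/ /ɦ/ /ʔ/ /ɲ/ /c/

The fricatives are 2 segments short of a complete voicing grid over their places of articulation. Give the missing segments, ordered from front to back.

/ʂ/, /ɣ/

retroflex: voiceless —, voiced /ʐ/.
palatal: voiceless /ç/, voiced /ʝ/.
velar: voiceless /x/, voiced —.
glottal: voiceless /h/, voiced /ɦ/.
Gaps, from front to back: retroflex lacks voiceless (/ʂ/); velar lacks voiced (/ɣ/).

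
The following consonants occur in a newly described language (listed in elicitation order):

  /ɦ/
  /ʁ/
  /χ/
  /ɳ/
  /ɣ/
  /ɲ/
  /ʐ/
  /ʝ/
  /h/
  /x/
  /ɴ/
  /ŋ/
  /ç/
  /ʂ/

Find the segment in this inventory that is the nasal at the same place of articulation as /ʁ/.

/ɴ/

/ʁ/ is a voiced uvular fricative.
The nasal at the same place is an uvular nasal — in this inventory, /ɴ/.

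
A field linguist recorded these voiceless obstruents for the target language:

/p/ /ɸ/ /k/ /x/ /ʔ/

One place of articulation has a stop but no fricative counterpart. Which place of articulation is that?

glottal

Stop: /p/ (bilabial), /k/ (velar), /ʔ/ (glottal).
Fricative: /ɸ/ (bilabial), /x/ (velar).
Every place of articulation has a fricative member except glottal, where /h/ would be expected.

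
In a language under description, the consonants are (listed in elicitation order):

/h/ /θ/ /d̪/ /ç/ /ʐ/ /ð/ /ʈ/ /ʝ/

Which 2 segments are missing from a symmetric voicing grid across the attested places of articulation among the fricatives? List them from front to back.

/ʂ/, /ɦ/

place of articulation  voiceless  voiced  
dental            θ         ð       
retroflex         —         ʐ       
palatal           ç         ʝ       
glottal           h         —       
Gaps, from front to back: retroflex lacks voiceless (/ʂ/); glottal lacks voiced (/ɦ/).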